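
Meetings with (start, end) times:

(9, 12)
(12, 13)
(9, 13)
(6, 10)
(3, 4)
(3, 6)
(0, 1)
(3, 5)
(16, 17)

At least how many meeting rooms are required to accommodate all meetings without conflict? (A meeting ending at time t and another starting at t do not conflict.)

Count concurrent intervals with a sweep; the peak is the room count.
starts: [0, 3, 3, 3, 6, 9, 9, 12, 16]
ends:   [1, 4, 5, 6, 10, 12, 13, 13, 17]
s0→1 e1→0 s3→1 s3→2 s3→3  — peak 3.

3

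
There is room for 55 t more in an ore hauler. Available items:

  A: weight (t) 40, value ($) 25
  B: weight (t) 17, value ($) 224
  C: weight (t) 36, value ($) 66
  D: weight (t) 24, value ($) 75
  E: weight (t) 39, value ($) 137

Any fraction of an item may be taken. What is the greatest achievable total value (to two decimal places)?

Greedy by value/weight ratio, highest first.
Ratios (sorted): B 13.18, E 3.51, D 3.12, C 1.83, A 0.62
take B (17 @ 224); take 38/39 of E → 133.49. Capacity used 55/55.
Total value = 357.49

357.49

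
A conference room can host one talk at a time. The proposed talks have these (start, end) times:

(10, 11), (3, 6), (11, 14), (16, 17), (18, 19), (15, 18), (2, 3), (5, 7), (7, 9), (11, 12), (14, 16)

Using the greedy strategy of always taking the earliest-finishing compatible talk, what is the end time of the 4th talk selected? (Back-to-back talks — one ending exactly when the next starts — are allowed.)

Sort by end time and greedily take each interval whose start is ≥ the last chosen end.
By end time: (2,3), (3,6), (5,7), (7,9), (10,11), (11,12), (11,14), (14,16), (16,17), (15,18), (18,19).
Pick (2,3); next start ≥ 3 → (3,6); next start ≥ 6 → (7,9); next start ≥ 9 → (10,11); next start ≥ 11 → (11,12); next start ≥ 12 → (14,16); next start ≥ 16 → (16,17); next start ≥ 17 → (18,19).
Selected: (2,3) (3,6) (7,9) (10,11) (11,12) (14,16) (16,17) (18,19)

11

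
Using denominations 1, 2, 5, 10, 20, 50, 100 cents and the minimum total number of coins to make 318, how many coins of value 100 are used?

3

318 = 3×100 + 1×10 + 1×5 + 1×2 + 1×1
Count of 100: 3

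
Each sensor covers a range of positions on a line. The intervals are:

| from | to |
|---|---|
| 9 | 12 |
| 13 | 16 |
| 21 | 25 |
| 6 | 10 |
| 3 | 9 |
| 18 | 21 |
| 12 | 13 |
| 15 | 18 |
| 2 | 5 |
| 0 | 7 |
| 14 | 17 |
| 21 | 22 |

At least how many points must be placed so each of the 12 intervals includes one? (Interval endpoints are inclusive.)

5

By right end: [2,5]  [0,7]  [3,9]  [6,10]  [9,12]  [12,13]  [13,16]  [14,17]  [15,18]  [18,21]  [21,22]  [21,25]
[2,5] uncovered → point at 5; [6,10] uncovered → point at 10; [12,13] uncovered → point at 13; [14,17] uncovered → point at 17; [18,21] uncovered → point at 21.
Points: 5, 10, 13, 17, 21 (5 total).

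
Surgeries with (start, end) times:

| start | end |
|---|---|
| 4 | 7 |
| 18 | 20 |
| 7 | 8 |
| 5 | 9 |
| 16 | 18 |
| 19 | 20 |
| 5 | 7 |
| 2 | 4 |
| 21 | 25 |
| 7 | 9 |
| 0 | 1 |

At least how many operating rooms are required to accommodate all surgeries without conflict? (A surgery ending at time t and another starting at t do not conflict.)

3

Count concurrent intervals with a sweep; the peak is the room count.
starts: [0, 2, 4, 5, 5, 7, 7, 16, 18, 19, 21]
ends:   [1, 4, 7, 7, 8, 9, 9, 18, 20, 20, 25]
s0→1 e1→0 s2→1 e4→0 s4→1 s5→2 s5→3  — peak 3.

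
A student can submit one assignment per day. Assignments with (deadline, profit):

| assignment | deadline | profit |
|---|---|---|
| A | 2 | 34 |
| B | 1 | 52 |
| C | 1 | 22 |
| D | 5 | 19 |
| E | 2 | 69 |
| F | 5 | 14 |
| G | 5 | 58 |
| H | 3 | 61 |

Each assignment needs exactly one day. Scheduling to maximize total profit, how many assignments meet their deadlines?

5

Sort by profit descending; place each in the latest free slot ≤ its deadline.
Profit order: E=69 H=61 G=58 B=52 A=34 C=22 D=19 F=14
Assign: E→slot 2, H→slot 3, G→slot 5, B→slot 1, A skipped, C skipped, D→slot 4, F skipped.
Slots: [1:B] [2:E] [3:H] [4:D] [5:G]
5 of 8 scheduled.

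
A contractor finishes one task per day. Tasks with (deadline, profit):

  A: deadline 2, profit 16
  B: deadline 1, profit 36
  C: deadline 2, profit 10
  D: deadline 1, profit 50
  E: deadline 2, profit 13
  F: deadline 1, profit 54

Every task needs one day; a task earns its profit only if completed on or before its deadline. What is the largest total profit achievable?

70

Sort by profit descending; place each in the latest free slot ≤ its deadline.
Profit order: F=54 D=50 B=36 A=16 E=13 C=10
Assign: F→slot 1, D skipped, B skipped, A→slot 2, E skipped, C skipped.
Slots: [1:F] [2:A]
Profit = 54 + 16 = 70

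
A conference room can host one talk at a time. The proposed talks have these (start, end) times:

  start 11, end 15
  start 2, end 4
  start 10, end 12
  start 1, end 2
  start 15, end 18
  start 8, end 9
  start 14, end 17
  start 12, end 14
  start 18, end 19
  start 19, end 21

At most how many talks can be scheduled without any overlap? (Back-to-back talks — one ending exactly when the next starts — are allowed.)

Sorted by end: (1,2)  (2,4)  (8,9)  (10,12)  (12,14)  (11,15)  (14,17)  (15,18)  (18,19)  (19,21)
take (1,2); take (2,4); take (8,9); take (10,12); take (12,14); take (14,17); take (18,19); take (19,21).
Selected 8 talks.

8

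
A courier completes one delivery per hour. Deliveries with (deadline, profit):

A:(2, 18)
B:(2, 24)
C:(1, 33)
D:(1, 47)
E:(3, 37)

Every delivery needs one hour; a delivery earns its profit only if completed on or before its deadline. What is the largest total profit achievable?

108

Profit order: D=47 E=37 C=33 B=24 A=18
Assign: D→slot 1, E→slot 3, C skipped, B→slot 2, A skipped.
Slots: [1:D] [2:B] [3:E]
Profit = 47 + 24 + 37 = 108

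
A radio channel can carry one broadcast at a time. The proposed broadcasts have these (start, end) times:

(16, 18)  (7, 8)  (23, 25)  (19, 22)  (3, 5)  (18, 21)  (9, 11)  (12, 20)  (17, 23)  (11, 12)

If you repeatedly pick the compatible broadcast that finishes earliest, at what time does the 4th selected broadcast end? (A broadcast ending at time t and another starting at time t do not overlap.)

Sorted by end: (3,5)  (7,8)  (9,11)  (11,12)  (16,18)  (12,20)  (18,21)  (19,22)  (17,23)  (23,25)
take (3,5); take (7,8); take (9,11); take (11,12); take (16,18); skip (12,20); take (18,21); skip (17,23); take (23,25).
Selected: (3,5) (7,8) (9,11) (11,12) (16,18) (18,21) (23,25)

12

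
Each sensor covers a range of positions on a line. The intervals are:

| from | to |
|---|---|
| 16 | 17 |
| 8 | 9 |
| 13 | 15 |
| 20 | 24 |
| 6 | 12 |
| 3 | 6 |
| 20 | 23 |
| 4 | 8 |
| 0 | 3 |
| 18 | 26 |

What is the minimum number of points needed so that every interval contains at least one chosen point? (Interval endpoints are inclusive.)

By right end: [0,3]  [3,6]  [4,8]  [8,9]  [6,12]  [13,15]  [16,17]  [20,23]  [20,24]  [18,26]
[0,3] uncovered → point at 3; [4,8] uncovered → point at 8; [13,15] uncovered → point at 15; [16,17] uncovered → point at 17; [20,23] uncovered → point at 23.
Points: 3, 8, 15, 17, 23 (5 total).

5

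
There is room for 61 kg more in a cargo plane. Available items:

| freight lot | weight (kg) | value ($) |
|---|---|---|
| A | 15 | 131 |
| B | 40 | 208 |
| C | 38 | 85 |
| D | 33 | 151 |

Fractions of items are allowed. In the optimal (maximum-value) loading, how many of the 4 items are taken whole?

Greedy by value/weight ratio, highest first.
Order: A (131/15=8.73) > B (208/40=5.20) > D (151/33=4.58) > C (85/38=2.24)
Fill: take A (15 @ 131) → take B (40 @ 208) → take 6/33 of D → 27.45; 61/61 used.
2 item(s) taken whole; one partial (take 6/33 of D).

2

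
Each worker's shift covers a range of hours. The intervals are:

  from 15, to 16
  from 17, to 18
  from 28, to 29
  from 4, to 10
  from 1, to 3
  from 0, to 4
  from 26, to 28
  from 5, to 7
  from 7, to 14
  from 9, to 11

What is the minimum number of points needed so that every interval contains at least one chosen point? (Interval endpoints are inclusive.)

6

Sorted: [1,3] [0,4] [5,7] [4,10] [9,11] [7,14] [15,16] [17,18] [26,28] [28,29]
{[1,3],[0,4]} hit by 3; {[5,7],[4,10]} hit by 7; {[9,11],[7,14]} hit by 11; {[15,16]} hit by 16; {[17,18]} hit by 18; {[26,28],[28,29]} hit by 28.
Points: 3, 7, 11, 16, 18, 28 (6 total).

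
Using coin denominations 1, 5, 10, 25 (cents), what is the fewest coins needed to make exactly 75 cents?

Use the largest denomination that fits, subtract, and repeat.
75 − 3×25→0
Total coins = 3 = 3

3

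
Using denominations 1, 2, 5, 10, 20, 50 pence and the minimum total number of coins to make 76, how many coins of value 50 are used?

1

Greedy: take as many of the largest coin as possible, then repeat with the remainder.
76 − 1×50→26 − 1×20→6 − 1×5→1 − 1×1→0
Count of 50: 1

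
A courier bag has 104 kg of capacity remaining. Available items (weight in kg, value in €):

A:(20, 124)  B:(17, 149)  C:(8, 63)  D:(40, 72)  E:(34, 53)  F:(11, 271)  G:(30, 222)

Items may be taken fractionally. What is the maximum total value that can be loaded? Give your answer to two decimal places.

Sort by value per unit weight and fill in that order.
Order: F (271/11=24.64) > B (149/17=8.76) > C (63/8=7.88) > G (222/30=7.40) > A (124/20=6.20) > D (72/40=1.80) > E (53/34=1.56)
Fill: take F (11 @ 271) → take B (17 @ 149) → take C (8 @ 63) → take G (30 @ 222) → take A (20 @ 124) → take 18/40 of D → 32.40; 104/104 used.
Total value = 861.40

861.40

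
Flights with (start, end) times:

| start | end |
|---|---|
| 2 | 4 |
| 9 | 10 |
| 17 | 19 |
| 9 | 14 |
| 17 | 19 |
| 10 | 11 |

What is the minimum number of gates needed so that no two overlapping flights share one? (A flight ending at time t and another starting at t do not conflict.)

2

Count concurrent intervals with a sweep; the peak is the room count.
Events (time:±→running): 2:+→1 4:-→0 9:+→1 9:+→2 … peak 2.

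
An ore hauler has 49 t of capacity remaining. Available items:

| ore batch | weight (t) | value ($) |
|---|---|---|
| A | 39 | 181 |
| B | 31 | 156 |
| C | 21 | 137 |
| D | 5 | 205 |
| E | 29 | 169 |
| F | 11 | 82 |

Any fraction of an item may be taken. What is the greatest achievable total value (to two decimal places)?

Sort by value per unit weight and fill in that order.
Ratios (sorted): D 41.00, F 7.45, C 6.52, E 5.83, B 5.03, A 4.64
take D (5 @ 205); take F (11 @ 82); take C (21 @ 137); take 12/29 of E → 69.93. Capacity used 49/49.
Total value = 493.93

493.93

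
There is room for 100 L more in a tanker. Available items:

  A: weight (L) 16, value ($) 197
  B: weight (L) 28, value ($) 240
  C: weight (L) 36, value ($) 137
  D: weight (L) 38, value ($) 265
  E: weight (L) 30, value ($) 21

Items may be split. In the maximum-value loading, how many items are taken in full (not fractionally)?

Greedy by value/weight ratio, highest first.
Order: A (197/16=12.31) > B (240/28=8.57) > D (265/38=6.97) > C (137/36=3.81) > E (21/30=0.70)
Fill: take A (16 @ 197) → take B (28 @ 240) → take D (38 @ 265) → take 18/36 of C → 68.50; 100/100 used.
3 item(s) taken whole; one partial (take 18/36 of C).

3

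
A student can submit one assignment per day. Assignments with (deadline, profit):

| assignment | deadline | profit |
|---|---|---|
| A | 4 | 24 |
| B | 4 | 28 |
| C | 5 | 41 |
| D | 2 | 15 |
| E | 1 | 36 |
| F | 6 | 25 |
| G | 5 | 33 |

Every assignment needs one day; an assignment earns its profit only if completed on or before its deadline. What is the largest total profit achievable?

187

Profit order: C=41 E=36 G=33 B=28 F=25 A=24 D=15
Assign: C→slot 5, E→slot 1, G→slot 4, B→slot 3, F→slot 6, A→slot 2, D skipped.
Slots: [1:E] [2:A] [3:B] [4:G] [5:C] [6:F]
Profit = 36 + 24 + 28 + 33 + 41 + 25 = 187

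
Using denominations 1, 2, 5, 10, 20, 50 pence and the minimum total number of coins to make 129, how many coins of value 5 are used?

1

Greedy: take as many of the largest coin as possible, then repeat with the remainder.
129 − 2×50→29 − 1×20→9 − 1×5→4 − 2×2→0
Count of 5: 1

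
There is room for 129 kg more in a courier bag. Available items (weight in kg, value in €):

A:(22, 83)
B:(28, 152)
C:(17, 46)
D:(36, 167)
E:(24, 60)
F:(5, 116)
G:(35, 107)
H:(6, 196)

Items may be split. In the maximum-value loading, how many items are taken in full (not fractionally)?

Order: H (196/6=32.67) > F (116/5=23.20) > B (152/28=5.43) > D (167/36=4.64) > A (83/22=3.77) > G (107/35=3.06) > C (46/17=2.71) > E (60/24=2.50)
Fill: take H (6 @ 196) → take F (5 @ 116) → take B (28 @ 152) → take D (36 @ 167) → take A (22 @ 83) → take 32/35 of G → 97.83; 129/129 used.
5 item(s) taken whole; one partial (take 32/35 of G).

5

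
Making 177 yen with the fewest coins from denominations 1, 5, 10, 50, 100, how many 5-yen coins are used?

Greedy: take as many of the largest coin as possible, then repeat with the remainder.
177 = 1×100 + 1×50 + 2×10 + 1×5 + 2×1
Count of 5: 1

1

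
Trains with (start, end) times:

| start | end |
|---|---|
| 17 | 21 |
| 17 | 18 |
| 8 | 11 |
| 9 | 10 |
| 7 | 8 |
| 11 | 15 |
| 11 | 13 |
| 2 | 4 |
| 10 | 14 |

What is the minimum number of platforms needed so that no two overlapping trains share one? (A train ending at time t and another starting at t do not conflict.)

3

The answer is the maximum number of intervals overlapping at any instant.
Events (time:±→running): 2:+→1 4:-→0 7:+→1 8:-→0 8:+→1 9:+→2 10:-→1 10:+→2 11:-→1 11:+→2 11:+→3 … peak 3.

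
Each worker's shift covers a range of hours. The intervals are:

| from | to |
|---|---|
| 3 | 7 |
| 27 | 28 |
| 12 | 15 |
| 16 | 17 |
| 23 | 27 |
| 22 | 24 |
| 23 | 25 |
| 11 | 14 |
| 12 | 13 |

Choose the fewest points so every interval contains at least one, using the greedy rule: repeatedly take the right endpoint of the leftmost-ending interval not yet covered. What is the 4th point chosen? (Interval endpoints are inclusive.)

24

By right end: [3,7]  [12,13]  [11,14]  [12,15]  [16,17]  [22,24]  [23,25]  [23,27]  [27,28]
[3,7] uncovered → point at 7; [12,13] uncovered → point at 13; [16,17] uncovered → point at 17; [22,24] uncovered → point at 24; [27,28] uncovered → point at 28.
Points: 7, 13, 17, 24, 28 (5 total).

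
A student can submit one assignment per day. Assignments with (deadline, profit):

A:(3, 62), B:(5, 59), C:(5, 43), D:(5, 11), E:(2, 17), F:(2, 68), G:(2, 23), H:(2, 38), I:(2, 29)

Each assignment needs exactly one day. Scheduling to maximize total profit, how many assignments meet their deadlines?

5

Sort by profit descending; place each in the latest free slot ≤ its deadline.
By profit: F(d2,68), A(d3,62), B(d5,59), C(d5,43), H(d2,38), I(d2,29), G(d2,23), E(d2,17), D(d5,11)
F→slot 2; A→slot 3; B→slot 5; C→slot 4; H→slot 1; I skipped; G skipped; E skipped; D skipped.
5 of 9 scheduled.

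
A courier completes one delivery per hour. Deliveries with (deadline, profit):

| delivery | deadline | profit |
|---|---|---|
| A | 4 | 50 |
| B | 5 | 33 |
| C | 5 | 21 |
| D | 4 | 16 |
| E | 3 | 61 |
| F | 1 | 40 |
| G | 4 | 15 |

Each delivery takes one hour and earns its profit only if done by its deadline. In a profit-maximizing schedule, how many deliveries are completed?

By profit: E(d3,61), A(d4,50), F(d1,40), B(d5,33), C(d5,21), D(d4,16), G(d4,15)
E→slot 3; A→slot 4; F→slot 1; B→slot 5; C→slot 2; D skipped; G skipped.
5 of 7 scheduled.

5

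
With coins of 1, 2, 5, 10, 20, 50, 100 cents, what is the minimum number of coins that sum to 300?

Greedy: take as many of the largest coin as possible, then repeat with the remainder.
300 − 3×100→0
Total coins = 3 = 3

3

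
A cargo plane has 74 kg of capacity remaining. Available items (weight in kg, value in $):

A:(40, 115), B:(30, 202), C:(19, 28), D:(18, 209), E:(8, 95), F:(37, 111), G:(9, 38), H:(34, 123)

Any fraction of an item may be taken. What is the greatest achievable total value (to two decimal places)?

576.56

Greedy by value/weight ratio, highest first.
Order: E (95/8=11.88) > D (209/18=11.61) > B (202/30=6.73) > G (38/9=4.22) > H (123/34=3.62) > F (111/37=3.00) > A (115/40=2.88) > C (28/19=1.47)
Fill: take E (8 @ 95) → take D (18 @ 209) → take B (30 @ 202) → take G (9 @ 38) → take 9/34 of H → 32.56; 74/74 used.
Total value = 576.56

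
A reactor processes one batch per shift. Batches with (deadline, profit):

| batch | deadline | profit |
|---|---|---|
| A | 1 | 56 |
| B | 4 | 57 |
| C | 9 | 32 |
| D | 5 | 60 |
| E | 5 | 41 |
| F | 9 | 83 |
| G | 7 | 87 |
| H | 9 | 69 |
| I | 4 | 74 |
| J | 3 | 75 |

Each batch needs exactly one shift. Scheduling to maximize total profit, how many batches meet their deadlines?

Sort by profit descending; place each in the latest free slot ≤ its deadline.
Profit order: G=87 F=83 J=75 I=74 H=69 D=60 B=57 A=56 E=41 C=32
Assign: G→slot 7, F→slot 9, J→slot 3, I→slot 4, H→slot 8, D→slot 5, B→slot 2, A→slot 1, E skipped, C→slot 6.
Slots: [1:A] [2:B] [3:J] [4:I] [5:D] [6:C] [7:G] [8:H] [9:F]
9 of 10 scheduled.

9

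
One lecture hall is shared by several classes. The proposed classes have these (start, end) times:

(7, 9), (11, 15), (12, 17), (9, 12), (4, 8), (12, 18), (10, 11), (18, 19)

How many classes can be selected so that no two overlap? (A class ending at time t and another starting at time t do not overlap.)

4

Greedy by earliest finish: after sorting by end time, pick each interval compatible with the last pick.
Sorted by end: (4,8)  (7,9)  (10,11)  (9,12)  (11,15)  (12,17)  (12,18)  (18,19)
take (4,8); skip (7,9); take (10,11); skip (9,12); take (11,15); take (18,19).
Selected 4 classes.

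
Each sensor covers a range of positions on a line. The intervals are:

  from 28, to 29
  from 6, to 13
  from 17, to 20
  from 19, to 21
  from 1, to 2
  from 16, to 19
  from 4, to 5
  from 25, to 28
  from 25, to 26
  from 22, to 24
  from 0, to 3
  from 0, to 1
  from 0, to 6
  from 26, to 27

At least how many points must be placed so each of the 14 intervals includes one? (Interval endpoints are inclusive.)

Process intervals by earliest right end; each time one isn't hit yet, stab at its right endpoint.
Sorted: [0,1] [1,2] [0,3] [4,5] [0,6] [6,13] [16,19] [17,20] [19,21] [22,24] [25,26] [26,27] [25,28] [28,29]
{[0,1],[1,2],[0,3]} hit by 1; {[4,5],[0,6]} hit by 5; {[6,13]} hit by 13; {[16,19],[17,20],[19,21]} hit by 19; {[22,24]} hit by 24; {[25,26],[26,27],[25,28]} hit by 26; {[28,29]} hit by 29.
Points: 1, 5, 13, 19, 24, 26, 29 (7 total).

7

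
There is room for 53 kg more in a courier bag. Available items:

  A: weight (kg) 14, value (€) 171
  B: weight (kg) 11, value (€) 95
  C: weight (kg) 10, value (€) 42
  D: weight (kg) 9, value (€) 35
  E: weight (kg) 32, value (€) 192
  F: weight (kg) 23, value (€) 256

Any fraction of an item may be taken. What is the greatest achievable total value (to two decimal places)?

Greedy by value/weight ratio, highest first.
Order: A (171/14=12.21) > F (256/23=11.13) > B (95/11=8.64) > E (192/32=6.00) > C (42/10=4.20) > D (35/9=3.89)
Fill: take A (14 @ 171) → take F (23 @ 256) → take B (11 @ 95) → take 5/32 of E → 30.00; 53/53 used.
Total value = 552.00

552.00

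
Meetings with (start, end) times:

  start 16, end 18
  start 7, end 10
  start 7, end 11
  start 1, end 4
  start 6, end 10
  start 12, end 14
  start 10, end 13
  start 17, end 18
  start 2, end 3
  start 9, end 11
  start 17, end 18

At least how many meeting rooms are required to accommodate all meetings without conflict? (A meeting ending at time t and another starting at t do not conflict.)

Count concurrent intervals with a sweep; the peak is the room count.
Events (time:±→running): 1:+→1 2:+→2 3:-→1 4:-→0 6:+→1 7:+→2 7:+→3 9:+→4 … peak 4.

4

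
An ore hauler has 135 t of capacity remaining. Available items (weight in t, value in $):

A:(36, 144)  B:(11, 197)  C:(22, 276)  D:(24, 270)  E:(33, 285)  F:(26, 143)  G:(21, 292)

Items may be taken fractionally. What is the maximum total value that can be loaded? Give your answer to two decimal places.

1452.00

Sort by value per unit weight and fill in that order.
Ratios (sorted): B 17.91, G 13.90, C 12.55, D 11.25, E 8.64, F 5.50, A 4.00
take B (11 @ 197); take G (21 @ 292); take C (22 @ 276); take D (24 @ 270); take E (33 @ 285); take 24/26 of F → 132.00. Capacity used 135/135.
Total value = 1452.00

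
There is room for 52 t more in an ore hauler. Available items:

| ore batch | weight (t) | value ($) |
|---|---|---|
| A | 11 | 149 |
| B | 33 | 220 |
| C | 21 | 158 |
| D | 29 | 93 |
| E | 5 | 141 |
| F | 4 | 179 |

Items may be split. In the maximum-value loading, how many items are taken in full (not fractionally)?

Sort by value per unit weight and fill in that order.
Ratios (sorted): F 44.75, E 28.20, A 13.55, C 7.52, B 6.67, D 3.21
take F (4 @ 179); take E (5 @ 141); take A (11 @ 149); take C (21 @ 158); take 11/33 of B → 73.33. Capacity used 52/52.
4 item(s) taken whole; one partial (take 11/33 of B).

4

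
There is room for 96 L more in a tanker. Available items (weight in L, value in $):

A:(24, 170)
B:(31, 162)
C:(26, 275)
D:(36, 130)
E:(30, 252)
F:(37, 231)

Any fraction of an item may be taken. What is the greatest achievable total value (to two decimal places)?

Greedy by value/weight ratio, highest first.
Order: C (275/26=10.58) > E (252/30=8.40) > A (170/24=7.08) > F (231/37=6.24) > B (162/31=5.23) > D (130/36=3.61)
Fill: take C (26 @ 275) → take E (30 @ 252) → take A (24 @ 170) → take 16/37 of F → 99.89; 96/96 used.
Total value = 796.89

796.89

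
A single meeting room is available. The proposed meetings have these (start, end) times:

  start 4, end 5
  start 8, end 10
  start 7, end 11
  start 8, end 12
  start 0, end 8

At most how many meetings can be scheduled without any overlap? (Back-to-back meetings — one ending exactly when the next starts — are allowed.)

Sorted by end: (4,5)  (0,8)  (8,10)  (7,11)  (8,12)
take (4,5); skip (0,8); take (8,10).
Selected 2 meetings.

2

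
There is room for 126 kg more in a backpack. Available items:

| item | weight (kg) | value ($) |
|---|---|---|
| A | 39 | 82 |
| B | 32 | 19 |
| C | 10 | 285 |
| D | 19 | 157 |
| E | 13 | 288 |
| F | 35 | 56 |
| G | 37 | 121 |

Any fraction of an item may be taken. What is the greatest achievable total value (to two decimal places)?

Order: C (285/10=28.50) > E (288/13=22.15) > D (157/19=8.26) > G (121/37=3.27) > A (82/39=2.10) > F (56/35=1.60) > B (19/32=0.59)
Fill: take C (10 @ 285) → take E (13 @ 288) → take D (19 @ 157) → take G (37 @ 121) → take A (39 @ 82) → take 8/35 of F → 12.80; 126/126 used.
Total value = 945.80

945.80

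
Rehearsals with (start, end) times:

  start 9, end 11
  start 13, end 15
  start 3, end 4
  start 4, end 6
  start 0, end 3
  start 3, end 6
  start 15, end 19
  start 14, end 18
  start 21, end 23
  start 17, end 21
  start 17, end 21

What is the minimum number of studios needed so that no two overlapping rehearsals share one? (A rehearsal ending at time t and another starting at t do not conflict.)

4

starts: [0, 3, 3, 4, 9, 13, 14, 15, 17, 17, 21]
ends:   [3, 4, 6, 6, 11, 15, 18, 19, 21, 21, 23]
s0→1 e3→0 s3→1 s3→2 e4→1 s4→2 e6→1 e6→0 s9→1 e11→0 s13→1 s14→2 e15→1 s15→2 s17→3 s17→4  — peak 4.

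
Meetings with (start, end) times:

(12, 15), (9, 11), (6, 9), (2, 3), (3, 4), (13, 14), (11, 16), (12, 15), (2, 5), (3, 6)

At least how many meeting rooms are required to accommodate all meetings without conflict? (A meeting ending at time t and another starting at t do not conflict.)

Count concurrent intervals with a sweep; the peak is the room count.
Events (time:±→running): 2:+→1 2:+→2 3:-→1 3:+→2 3:+→3 4:-→2 5:-→1 6:-→0 6:+→1 9:-→0 9:+→1 11:-→0 11:+→1 12:+→2 12:+→3 13:+→4 … peak 4.

4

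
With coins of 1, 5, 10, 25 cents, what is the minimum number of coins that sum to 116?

7

Greedy: take as many of the largest coin as possible, then repeat with the remainder.
116 = 4×25 + 1×10 + 1×5 + 1×1
Total coins = 4 + 1 + 1 + 1 = 7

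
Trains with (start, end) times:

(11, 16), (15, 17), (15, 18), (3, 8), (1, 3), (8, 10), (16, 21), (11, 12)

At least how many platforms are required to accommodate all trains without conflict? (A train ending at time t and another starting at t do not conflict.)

3

The answer is the maximum number of intervals overlapping at any instant.
Events (time:±→running): 1:+→1 3:-→0 3:+→1 8:-→0 8:+→1 10:-→0 11:+→1 11:+→2 12:-→1 15:+→2 15:+→3 … peak 3.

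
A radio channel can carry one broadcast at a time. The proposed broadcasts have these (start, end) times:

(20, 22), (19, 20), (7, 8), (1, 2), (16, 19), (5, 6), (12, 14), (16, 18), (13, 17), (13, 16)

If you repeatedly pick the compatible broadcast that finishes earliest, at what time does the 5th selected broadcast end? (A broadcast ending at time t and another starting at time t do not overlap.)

Order by finish time; keep every interval that doesn't clash with the previous kept one.
By end time: (1,2), (5,6), (7,8), (12,14), (13,16), (13,17), (16,18), (16,19), (19,20), (20,22).
Pick (1,2); next start ≥ 2 → (5,6); next start ≥ 6 → (7,8); next start ≥ 8 → (12,14); next start ≥ 14 → (16,18); next start ≥ 18 → (19,20); next start ≥ 20 → (20,22).
Selected: (1,2) (5,6) (7,8) (12,14) (16,18) (19,20) (20,22)

18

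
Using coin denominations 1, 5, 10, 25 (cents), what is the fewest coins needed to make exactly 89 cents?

8

Use the largest denomination that fits, subtract, and repeat.
89 = 3×25 + 1×10 + 4×1
Total coins = 3 + 1 + 4 = 8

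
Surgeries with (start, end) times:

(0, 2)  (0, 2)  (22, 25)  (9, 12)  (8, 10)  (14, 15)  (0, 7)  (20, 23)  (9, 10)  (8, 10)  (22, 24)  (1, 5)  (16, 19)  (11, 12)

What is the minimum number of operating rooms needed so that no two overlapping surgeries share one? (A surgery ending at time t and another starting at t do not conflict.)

Count concurrent intervals with a sweep; the peak is the room count.
Events (time:±→running): 0:+→1 0:+→2 0:+→3 1:+→4 … peak 4.

4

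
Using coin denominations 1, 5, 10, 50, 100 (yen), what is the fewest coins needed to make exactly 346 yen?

Greedy: take as many of the largest coin as possible, then repeat with the remainder.
346 − 3×100→46 − 4×10→6 − 1×5→1 − 1×1→0
Total coins = 3 + 4 + 1 + 1 = 9

9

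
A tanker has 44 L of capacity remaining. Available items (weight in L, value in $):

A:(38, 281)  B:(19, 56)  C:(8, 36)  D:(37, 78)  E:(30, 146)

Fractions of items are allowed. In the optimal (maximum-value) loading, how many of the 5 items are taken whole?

1

Ratios (sorted): A 7.39, E 4.87, C 4.50, B 2.95, D 2.11
take A (38 @ 281); take 6/30 of E → 29.20. Capacity used 44/44.
1 item(s) taken whole; one partial (take 6/30 of E).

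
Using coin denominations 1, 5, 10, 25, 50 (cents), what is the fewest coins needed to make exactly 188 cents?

8

Greedy: take as many of the largest coin as possible, then repeat with the remainder.
188 − 3×50→38 − 1×25→13 − 1×10→3 − 3×1→0
Total coins = 3 + 1 + 1 + 3 = 8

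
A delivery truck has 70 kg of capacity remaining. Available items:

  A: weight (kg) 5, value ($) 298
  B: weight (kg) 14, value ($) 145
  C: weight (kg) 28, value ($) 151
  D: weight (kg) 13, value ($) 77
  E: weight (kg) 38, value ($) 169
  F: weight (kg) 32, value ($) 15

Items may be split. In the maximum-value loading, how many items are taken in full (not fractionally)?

4

Greedy by value/weight ratio, highest first.
Ratios (sorted): A 59.60, B 10.36, D 5.92, C 5.39, E 4.45, F 0.47
take A (5 @ 298); take B (14 @ 145); take D (13 @ 77); take C (28 @ 151); take 10/38 of E → 44.47. Capacity used 70/70.
4 item(s) taken whole; one partial (take 10/38 of E).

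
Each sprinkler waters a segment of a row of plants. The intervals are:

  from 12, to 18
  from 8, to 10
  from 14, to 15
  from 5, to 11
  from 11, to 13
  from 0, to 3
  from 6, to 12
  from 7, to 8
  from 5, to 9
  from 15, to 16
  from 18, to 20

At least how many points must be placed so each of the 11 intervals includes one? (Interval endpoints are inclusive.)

5

Process intervals by earliest right end; each time one isn't hit yet, stab at its right endpoint.
By right end: [0,3]  [7,8]  [5,9]  [8,10]  [5,11]  [6,12]  [11,13]  [14,15]  [15,16]  [12,18]  [18,20]
[0,3] uncovered → point at 3; [7,8] uncovered → point at 8; [11,13] uncovered → point at 13; [14,15] uncovered → point at 15; [18,20] uncovered → point at 20.
Points: 3, 8, 13, 15, 20 (5 total).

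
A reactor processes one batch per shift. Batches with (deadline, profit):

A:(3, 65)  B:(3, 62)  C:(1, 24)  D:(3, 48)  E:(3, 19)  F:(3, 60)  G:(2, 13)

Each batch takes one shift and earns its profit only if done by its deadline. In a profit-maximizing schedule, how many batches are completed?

3

Profit order: A=65 B=62 F=60 D=48 C=24 E=19 G=13
Assign: A→slot 3, B→slot 2, F→slot 1, D skipped, C skipped, E skipped, G skipped.
Slots: [1:F] [2:B] [3:A]
3 of 7 scheduled.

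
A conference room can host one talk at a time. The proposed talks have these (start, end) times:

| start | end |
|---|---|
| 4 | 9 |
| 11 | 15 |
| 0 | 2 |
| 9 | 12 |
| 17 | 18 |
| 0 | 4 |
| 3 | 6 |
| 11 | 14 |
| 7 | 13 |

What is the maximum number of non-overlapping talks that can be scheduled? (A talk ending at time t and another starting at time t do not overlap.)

4

Sort by end time and greedily take each interval whose start is ≥ the last chosen end.
Sorted by end: (0,2)  (0,4)  (3,6)  (4,9)  (9,12)  (7,13)  (11,14)  (11,15)  (17,18)
take (0,2); skip (0,4); take (3,6); take (9,12); skip (7,13); take (17,18).
Selected 4 talks.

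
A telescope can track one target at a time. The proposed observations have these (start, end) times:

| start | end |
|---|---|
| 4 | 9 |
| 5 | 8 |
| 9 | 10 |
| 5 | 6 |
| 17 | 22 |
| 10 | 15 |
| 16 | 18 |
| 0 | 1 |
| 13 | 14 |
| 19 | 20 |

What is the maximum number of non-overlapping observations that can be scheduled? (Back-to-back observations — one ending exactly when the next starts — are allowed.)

Greedy by earliest finish: after sorting by end time, pick each interval compatible with the last pick.
By end time: (0,1), (5,6), (5,8), (4,9), (9,10), (13,14), (10,15), (16,18), (19,20), (17,22).
Pick (0,1); next start ≥ 1 → (5,6); next start ≥ 6 → (9,10); next start ≥ 10 → (13,14); next start ≥ 14 → (16,18); next start ≥ 18 → (19,20).
Selected 6 observations.

6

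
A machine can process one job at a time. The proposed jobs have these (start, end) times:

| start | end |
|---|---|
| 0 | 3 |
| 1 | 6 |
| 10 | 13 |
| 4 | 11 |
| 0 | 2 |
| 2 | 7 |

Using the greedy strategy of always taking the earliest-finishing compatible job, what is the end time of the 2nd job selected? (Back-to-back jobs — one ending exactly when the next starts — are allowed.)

7

Sorted by end: (0,2)  (0,3)  (1,6)  (2,7)  (4,11)  (10,13)
take (0,2); take (2,7); skip (4,11); take (10,13).
Selected: (0,2) (2,7) (10,13)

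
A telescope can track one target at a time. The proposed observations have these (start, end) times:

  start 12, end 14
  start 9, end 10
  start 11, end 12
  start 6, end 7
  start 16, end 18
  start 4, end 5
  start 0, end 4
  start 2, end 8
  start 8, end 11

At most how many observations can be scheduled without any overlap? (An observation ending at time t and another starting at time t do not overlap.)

7

By end time: (0,4), (4,5), (6,7), (2,8), (9,10), (8,11), (11,12), (12,14), (16,18).
Pick (0,4); next start ≥ 4 → (4,5); next start ≥ 5 → (6,7); next start ≥ 7 → (9,10); next start ≥ 10 → (11,12); next start ≥ 12 → (12,14); next start ≥ 14 → (16,18).
Selected 7 observations.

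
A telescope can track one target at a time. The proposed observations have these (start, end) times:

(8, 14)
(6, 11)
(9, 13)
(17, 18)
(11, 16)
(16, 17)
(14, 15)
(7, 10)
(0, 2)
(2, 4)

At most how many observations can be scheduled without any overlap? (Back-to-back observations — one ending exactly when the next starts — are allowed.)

6

Order by finish time; keep every interval that doesn't clash with the previous kept one.
Sorted by end: (0,2)  (2,4)  (7,10)  (6,11)  (9,13)  (8,14)  (14,15)  (11,16)  (16,17)  (17,18)
take (0,2); take (2,4); take (7,10); skip (6,11); take (14,15); take (16,17); take (17,18).
Selected 6 observations.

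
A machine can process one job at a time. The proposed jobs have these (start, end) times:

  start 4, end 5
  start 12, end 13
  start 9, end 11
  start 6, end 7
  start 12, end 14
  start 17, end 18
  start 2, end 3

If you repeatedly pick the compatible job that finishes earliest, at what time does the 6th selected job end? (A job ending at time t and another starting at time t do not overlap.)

18

Greedy by earliest finish: after sorting by end time, pick each interval compatible with the last pick.
Sorted by end: (2,3)  (4,5)  (6,7)  (9,11)  (12,13)  (12,14)  (17,18)
take (2,3); take (4,5); take (6,7); take (9,11); take (12,13); take (17,18).
Selected: (2,3) (4,5) (6,7) (9,11) (12,13) (17,18)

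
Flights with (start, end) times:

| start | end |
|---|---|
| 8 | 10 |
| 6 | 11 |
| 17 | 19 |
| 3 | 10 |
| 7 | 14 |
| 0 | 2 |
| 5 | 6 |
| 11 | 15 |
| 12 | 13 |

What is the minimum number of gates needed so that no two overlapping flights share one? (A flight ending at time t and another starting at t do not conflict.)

starts: [0, 3, 5, 6, 7, 8, 11, 12, 17]
ends:   [2, 6, 10, 10, 11, 13, 14, 15, 19]
s0→1 e2→0 s3→1 s5→2 e6→1 s6→2 s7→3 s8→4  — peak 4.

4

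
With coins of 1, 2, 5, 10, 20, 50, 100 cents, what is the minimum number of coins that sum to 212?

4

212 = 2×100 + 1×10 + 1×2
Total coins = 2 + 1 + 1 = 4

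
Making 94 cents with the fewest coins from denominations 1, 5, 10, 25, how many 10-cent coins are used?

Use the largest denomination that fits, subtract, and repeat.
94 − 3×25→19 − 1×10→9 − 1×5→4 − 4×1→0
Count of 10: 1

1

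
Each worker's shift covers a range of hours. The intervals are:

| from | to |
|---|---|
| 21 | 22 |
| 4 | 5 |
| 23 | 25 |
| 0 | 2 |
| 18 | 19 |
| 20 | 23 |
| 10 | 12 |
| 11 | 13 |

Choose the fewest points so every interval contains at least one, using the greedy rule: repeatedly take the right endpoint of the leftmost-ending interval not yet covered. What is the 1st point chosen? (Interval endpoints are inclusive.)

2

By right end: [0,2]  [4,5]  [10,12]  [11,13]  [18,19]  [21,22]  [20,23]  [23,25]
[0,2] uncovered → point at 2; [4,5] uncovered → point at 5; [10,12] uncovered → point at 12; [18,19] uncovered → point at 19; [21,22] uncovered → point at 22; [23,25] uncovered → point at 25.
Points: 2, 5, 12, 19, 22, 25 (6 total).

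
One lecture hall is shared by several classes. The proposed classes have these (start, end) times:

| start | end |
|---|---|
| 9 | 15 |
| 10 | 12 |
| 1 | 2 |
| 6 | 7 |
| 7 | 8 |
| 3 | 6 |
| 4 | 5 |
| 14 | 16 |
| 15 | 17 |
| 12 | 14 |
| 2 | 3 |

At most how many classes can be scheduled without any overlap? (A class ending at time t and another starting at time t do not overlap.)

8

Greedy by earliest finish: after sorting by end time, pick each interval compatible with the last pick.
By end time: (1,2), (2,3), (4,5), (3,6), (6,7), (7,8), (10,12), (12,14), (9,15), (14,16), (15,17).
Pick (1,2); next start ≥ 2 → (2,3); next start ≥ 3 → (4,5); next start ≥ 5 → (6,7); next start ≥ 7 → (7,8); next start ≥ 8 → (10,12); next start ≥ 12 → (12,14); next start ≥ 14 → (14,16).
Selected 8 classes.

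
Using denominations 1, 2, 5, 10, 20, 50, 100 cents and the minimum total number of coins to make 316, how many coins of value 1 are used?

1

316 − 3×100→16 − 1×10→6 − 1×5→1 − 1×1→0
Count of 1: 1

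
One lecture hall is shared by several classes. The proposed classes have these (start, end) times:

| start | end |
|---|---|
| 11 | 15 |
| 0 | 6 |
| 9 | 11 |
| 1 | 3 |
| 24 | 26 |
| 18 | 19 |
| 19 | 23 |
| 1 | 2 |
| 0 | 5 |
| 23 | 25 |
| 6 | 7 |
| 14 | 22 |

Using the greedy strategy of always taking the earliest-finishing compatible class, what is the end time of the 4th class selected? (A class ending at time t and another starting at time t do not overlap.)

15

Sort by end time and greedily take each interval whose start is ≥ the last chosen end.
Sorted by end: (1,2)  (1,3)  (0,5)  (0,6)  (6,7)  (9,11)  (11,15)  (18,19)  (14,22)  (19,23)  (23,25)  (24,26)
take (1,2); take (6,7); take (9,11); take (11,15); take (18,19); skip (14,22); take (19,23); take (23,25).
Selected: (1,2) (6,7) (9,11) (11,15) (18,19) (19,23) (23,25)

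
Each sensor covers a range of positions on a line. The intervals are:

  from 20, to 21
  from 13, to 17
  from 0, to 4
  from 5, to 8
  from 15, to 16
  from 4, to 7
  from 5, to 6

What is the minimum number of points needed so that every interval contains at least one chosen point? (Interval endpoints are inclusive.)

4

Sort by right endpoint; whenever an interval is uncovered, place a point at its right end.
Sorted: [0,4] [5,6] [4,7] [5,8] [15,16] [13,17] [20,21]
{[0,4]} hit by 4; {[5,6],[4,7],[5,8]} hit by 6; {[15,16],[13,17]} hit by 16; {[20,21]} hit by 21.
Points: 4, 6, 16, 21 (4 total).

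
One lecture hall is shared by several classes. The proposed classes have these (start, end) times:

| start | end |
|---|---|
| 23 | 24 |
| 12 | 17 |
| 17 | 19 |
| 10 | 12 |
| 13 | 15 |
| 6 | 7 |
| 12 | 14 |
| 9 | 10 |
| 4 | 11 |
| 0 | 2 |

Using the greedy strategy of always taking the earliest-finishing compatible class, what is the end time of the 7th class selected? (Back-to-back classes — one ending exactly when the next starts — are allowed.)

By end time: (0,2), (6,7), (9,10), (4,11), (10,12), (12,14), (13,15), (12,17), (17,19), (23,24).
Pick (0,2); next start ≥ 2 → (6,7); next start ≥ 7 → (9,10); next start ≥ 10 → (10,12); next start ≥ 12 → (12,14); next start ≥ 14 → (17,19); next start ≥ 19 → (23,24).
Selected: (0,2) (6,7) (9,10) (10,12) (12,14) (17,19) (23,24)

24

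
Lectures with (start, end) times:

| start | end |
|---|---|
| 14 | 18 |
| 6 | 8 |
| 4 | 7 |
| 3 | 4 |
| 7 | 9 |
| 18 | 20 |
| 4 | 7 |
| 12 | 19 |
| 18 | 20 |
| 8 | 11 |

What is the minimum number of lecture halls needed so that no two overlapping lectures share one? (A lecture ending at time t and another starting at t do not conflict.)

3

The answer is the maximum number of intervals overlapping at any instant.
starts: [3, 4, 4, 6, 7, 8, 12, 14, 18, 18]
ends:   [4, 7, 7, 8, 9, 11, 18, 19, 20, 20]
s3→1 e4→0 s4→1 s4→2 s6→3  — peak 3.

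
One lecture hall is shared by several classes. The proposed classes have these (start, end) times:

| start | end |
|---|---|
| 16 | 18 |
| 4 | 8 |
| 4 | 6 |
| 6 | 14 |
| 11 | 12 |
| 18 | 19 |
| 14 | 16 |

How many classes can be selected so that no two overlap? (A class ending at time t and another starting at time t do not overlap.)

5

Sorted by end: (4,6)  (4,8)  (11,12)  (6,14)  (14,16)  (16,18)  (18,19)
take (4,6); take (11,12); skip (6,14); take (14,16); take (16,18); take (18,19).
Selected 5 classes.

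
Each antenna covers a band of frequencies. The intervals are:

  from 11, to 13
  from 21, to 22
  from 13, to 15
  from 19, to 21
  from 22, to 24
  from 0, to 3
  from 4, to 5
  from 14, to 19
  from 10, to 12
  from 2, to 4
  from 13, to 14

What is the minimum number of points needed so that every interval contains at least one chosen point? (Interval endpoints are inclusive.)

6

Process intervals by earliest right end; each time one isn't hit yet, stab at its right endpoint.
Sorted: [0,3] [2,4] [4,5] [10,12] [11,13] [13,14] [13,15] [14,19] [19,21] [21,22] [22,24]
{[0,3],[2,4]} hit by 3; {[4,5]} hit by 5; {[10,12],[11,13]} hit by 12; {[13,14],[13,15],[14,19]} hit by 14; {[19,21],[21,22]} hit by 21; {[22,24]} hit by 24.
Points: 3, 5, 12, 14, 21, 24 (6 total).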